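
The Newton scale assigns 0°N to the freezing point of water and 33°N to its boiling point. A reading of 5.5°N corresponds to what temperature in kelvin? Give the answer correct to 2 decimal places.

289.82 K

Linear interpolation between the fixed points: C = (5.5 - 0) × 100 / (33 - 0) = 16.6667°C.
Then 16.6667 + 273.15 = 289.82 K.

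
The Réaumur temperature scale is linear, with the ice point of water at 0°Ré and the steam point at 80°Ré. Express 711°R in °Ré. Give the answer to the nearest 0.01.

97.48°Ré

First in Celsius: (711 - 491.67) × 5/9 = 121.8500°C.
Linearly onto the Réaumur scale: 0 + (121.8500 / 100) × (80 - 0) = 97.48°Ré.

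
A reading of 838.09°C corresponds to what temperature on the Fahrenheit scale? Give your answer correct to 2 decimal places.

In Fahrenheit: 838.0900 × 1.8 + 32 = 1540.56°F.

1540.56°F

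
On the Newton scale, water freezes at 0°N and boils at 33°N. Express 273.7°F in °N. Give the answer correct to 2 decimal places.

First in Celsius: (273.7 - 32) × 5/9 = 134.2778°C.
Linearly onto the Newton scale: 0 + (134.2778 / 100) × (33 - 0) = 44.31°N.

44.31°N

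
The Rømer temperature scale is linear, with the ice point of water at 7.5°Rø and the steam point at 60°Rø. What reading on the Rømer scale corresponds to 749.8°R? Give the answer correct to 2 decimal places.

First in Celsius: (749.8 - 491.67) × 5/9 = 143.4056°C.
Linearly onto the Rømer scale: 7.5 + (143.4056 / 100) × (60 - 7.5) = 82.79°Rø.

82.79°Rø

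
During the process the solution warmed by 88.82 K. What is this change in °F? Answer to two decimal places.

159.88°F

An interval of 1 K corresponds to 1.8°F.
88.82 × 1.8 = 159.88.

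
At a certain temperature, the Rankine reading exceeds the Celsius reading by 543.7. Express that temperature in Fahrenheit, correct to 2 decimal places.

149.07°F

Let x be the Celsius reading; then the Rankine reading is 1.8·x + 491.67.
(1.8·x + 491.67) - x = 543.7  ⇒  (0.8)·x = 52.03  ⇒  x = 65.0375°C.
In Fahrenheit: 65.0375 × 1.8 + 32 = 149.07°F.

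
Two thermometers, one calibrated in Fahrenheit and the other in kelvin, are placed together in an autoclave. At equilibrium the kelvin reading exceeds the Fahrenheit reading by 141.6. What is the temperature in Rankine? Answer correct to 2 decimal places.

715.66°R

Let x be the Fahrenheit reading; then the kelvin reading is 5/9·x + 255.372.
(5/9·x + 255.372) - x = 141.6  ⇒  (-4/9)·x = -113.772  ⇒  x = 255.9875°F.
In Celsius: (255.9875 - 32) × 5/9 = 124.4375°C.
In Rankine: 124.4375 × 1.8 + 491.67 = 715.66°R.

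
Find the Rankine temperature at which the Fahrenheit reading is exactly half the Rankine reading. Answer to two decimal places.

919.34°R

Let R be the Rankine reading. The Fahrenheit reading is F = 1·R - 459.67.
Require F = 0.5·R: 1·R - 459.67 = 0.5·R.
(0.5)·R = 459.67  ⇒  R = 919.34.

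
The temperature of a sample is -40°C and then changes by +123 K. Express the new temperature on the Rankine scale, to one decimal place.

641.1°R

The 123 K change is an interval; Kelvin and Celsius degrees are the same size, so ΔC = +123°C.
Final Celsius temperature: -40.0000 + 123.0000 = 83.0000°C.
In Rankine: 83.0000 × 1.8 + 491.67 = 641.1°R.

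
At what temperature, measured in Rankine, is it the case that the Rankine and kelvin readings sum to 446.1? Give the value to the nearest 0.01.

Let R be the Rankine reading. The kelvin reading is K = 5/9·R.
Require R + K = 446.1: (14/9)·R = 446.1.
R = (446.1) / (14/9) = 286.78.

286.78°R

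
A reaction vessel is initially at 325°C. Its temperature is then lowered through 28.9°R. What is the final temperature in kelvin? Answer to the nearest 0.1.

582.1 K

The 28.9°R change is an interval, so only the factor 5/9 applies: -28.9 × 5/9 = -16.0556°C.
Final Celsius temperature: 325.0000 - 16.0556 = 308.9444°C.
In kelvin: 308.9444 + 273.15 = 582.1 K.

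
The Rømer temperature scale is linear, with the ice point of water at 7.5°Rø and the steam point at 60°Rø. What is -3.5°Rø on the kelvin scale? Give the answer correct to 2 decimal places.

Linear interpolation between the fixed points: C = (-3.5 - 7.5) × 100 / (60 - 7.5) = -20.9524°C.
Then -20.9524 + 273.15 = 252.20 K.

252.20 K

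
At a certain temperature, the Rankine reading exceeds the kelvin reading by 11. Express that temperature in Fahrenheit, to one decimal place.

Let x be the kelvin reading; then the Rankine reading is 1.8·x.
(1.8·x) - x = 11  ⇒  (0.8)·x = 11  ⇒  x = 13.7500 K.
In Celsius: 13.75 - 273.15 = -259.4000°C.
In Fahrenheit: -259.4000 × 1.8 + 32 = -434.9°F.

-434.9°F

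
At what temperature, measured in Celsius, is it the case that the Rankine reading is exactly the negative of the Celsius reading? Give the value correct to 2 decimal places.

-175.60°C

Let C be the Celsius reading. The Rankine reading is R = 1.8·C + 491.67.
Require R = -1·C: 1.8·C + 491.67 = -1·C.
(2.8)·C = -491.67  ⇒  C = -175.60.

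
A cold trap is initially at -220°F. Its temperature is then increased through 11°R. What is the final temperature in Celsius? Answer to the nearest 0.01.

Initial temperature in Celsius: (-220 - 32) × 5/9 = -140.0000°C.
The 11°R change is an interval, so only the factor 5/9 applies: +11 × 5/9 = +6.1111°C.
Final Celsius temperature: -140.0000 + 6.1111 = -133.8889°C.

-133.89°C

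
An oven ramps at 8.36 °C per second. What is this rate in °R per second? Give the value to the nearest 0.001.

The quantity depends on a temperature interval, so only the ratio of degree sizes applies; the offset between the scales is irrelevant.
A change of 1°C is a change of 1.8°R, so 8.36 × 1.8 = 15.048.

15.048 °R/second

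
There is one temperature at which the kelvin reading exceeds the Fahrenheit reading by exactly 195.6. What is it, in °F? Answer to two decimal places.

Let F be the Fahrenheit reading. The kelvin reading is K = 5/9·F + 255.372.
Require K - F = 195.6: (-4/9)·F + 255.372 = 195.6.
F = (195.6 - 255.372) / (-4/9) = 134.49.

134.49°F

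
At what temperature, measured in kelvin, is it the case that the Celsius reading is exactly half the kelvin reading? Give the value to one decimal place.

Let K be the kelvin reading. The Celsius reading is C = 1·K - 273.15.
Require C = 0.5·K: 1·K - 273.15 = 0.5·K.
(0.5)·K = 273.15  ⇒  K = 546.3.

546.3 K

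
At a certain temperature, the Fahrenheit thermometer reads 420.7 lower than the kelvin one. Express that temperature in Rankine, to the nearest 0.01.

87.68°R

Let x be the kelvin reading; then the Fahrenheit reading is 1.8·x - 459.67.
(1.8·x - 459.67) - x = -420.7  ⇒  (0.8)·x = 38.97  ⇒  x = 48.7125 K.
In Celsius: 48.7125 - 273.15 = -224.4375°C.
In Rankine: -224.4375 × 1.8 + 491.67 = 87.68°R.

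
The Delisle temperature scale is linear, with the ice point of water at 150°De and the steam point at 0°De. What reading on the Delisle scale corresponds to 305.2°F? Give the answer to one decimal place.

-77.7°De

First in Celsius: (305.2 - 32) × 5/9 = 151.7778°C.
Linearly onto the Delisle scale: 150 + (151.7778 / 100) × (0 - 150) = -77.7°De.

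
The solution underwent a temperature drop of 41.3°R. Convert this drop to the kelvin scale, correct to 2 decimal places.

22.94 K

For a temperature interval the offset drops out; only the factor 5/9 applies.
41.3 × 5/9 = 22.94.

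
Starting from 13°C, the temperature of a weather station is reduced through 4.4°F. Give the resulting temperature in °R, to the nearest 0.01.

The 4.4°F change is an interval, so only the factor 5/9 applies: -4.4 × 5/9 = -2.4444°C.
Final Celsius temperature: 13.0000 - 2.4444 = 10.5556°C.
In Rankine: 10.5556 × 1.8 + 491.67 = 510.67°R.

510.67°R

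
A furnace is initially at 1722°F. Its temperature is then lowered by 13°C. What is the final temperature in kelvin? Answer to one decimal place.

1199.0 K

Initial temperature in Celsius: (1722 - 32) × 5/9 = 938.8889°C.
Final Celsius temperature: 938.8889 - 13.0000 = 925.8889°C.
In kelvin: 925.8889 + 273.15 = 1199.0 K.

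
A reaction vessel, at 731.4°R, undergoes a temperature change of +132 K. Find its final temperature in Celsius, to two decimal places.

Initial temperature in Celsius: (731.4 - 491.67) × 5/9 = 133.1833°C.
The 132 K change is an interval; Kelvin and Celsius degrees are the same size, so ΔC = +132°C.
Final Celsius temperature: 133.1833 + 132.0000 = 265.1833°C.

265.18°C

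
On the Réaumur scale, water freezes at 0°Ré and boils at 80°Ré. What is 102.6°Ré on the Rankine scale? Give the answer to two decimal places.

Linear interpolation between the fixed points: C = (102.6 - 0) × 100 / (80 - 0) = 128.2500°C.
Then 128.2500 × 1.8 + 491.67 = 722.52°R.

722.52°R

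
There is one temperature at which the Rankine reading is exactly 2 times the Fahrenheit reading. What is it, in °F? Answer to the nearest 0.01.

459.67°F

Let F be the Fahrenheit reading. The Rankine reading is R = 1·F + 459.67.
Require R = 2·F: 1·F + 459.67 = 2·F.
(-1)·F = -459.67  ⇒  F = 459.67.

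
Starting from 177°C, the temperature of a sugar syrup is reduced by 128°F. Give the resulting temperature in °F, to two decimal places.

The 128°F change is an interval, so only the factor 5/9 applies: -128 × 5/9 = -71.1111°C.
Final Celsius temperature: 177.0000 - 71.1111 = 105.8889°C.
In Fahrenheit: 105.8889 × 1.8 + 32 = 222.60°F.

222.60°F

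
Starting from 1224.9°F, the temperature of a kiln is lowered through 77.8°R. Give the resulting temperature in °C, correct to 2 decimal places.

Initial temperature in Celsius: (1224.9 - 32) × 5/9 = 662.7222°C.
The 77.8°R change is an interval, so only the factor 5/9 applies: -77.8 × 5/9 = -43.2222°C.
Final Celsius temperature: 662.7222 - 43.2222 = 619.5000°C.

619.50°C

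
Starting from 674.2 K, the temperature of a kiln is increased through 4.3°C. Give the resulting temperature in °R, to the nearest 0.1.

Initial temperature in Celsius: 674.2 - 273.15 = 401.0500°C.
Final Celsius temperature: 401.0500 + 4.3000 = 405.3500°C.
In Rankine: 405.3500 × 1.8 + 491.67 = 1221.3°R.

1221.3°R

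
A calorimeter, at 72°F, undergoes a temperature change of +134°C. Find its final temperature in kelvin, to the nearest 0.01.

429.37 K

Initial temperature in Celsius: (72 - 32) × 5/9 = 22.2222°C.
Final Celsius temperature: 22.2222 + 134.0000 = 156.2222°C.
In kelvin: 156.2222 + 273.15 = 429.37 K.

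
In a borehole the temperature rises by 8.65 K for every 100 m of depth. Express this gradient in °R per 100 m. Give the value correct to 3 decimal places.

Since only a temperature interval is involved, the additive offset between the scales drops out.
A change of 1 K is a change of 1.8°R, so 8.65 × 1.8 = 15.570.

15.570 °R/100 m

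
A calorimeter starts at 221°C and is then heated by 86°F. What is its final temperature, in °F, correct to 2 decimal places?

515.80°F

The 86°F change is an interval, so only the factor 5/9 applies: +86 × 5/9 = +47.7778°C.
Final Celsius temperature: 221.0000 + 47.7778 = 268.7778°C.
In Fahrenheit: 268.7778 × 1.8 + 32 = 515.80°F.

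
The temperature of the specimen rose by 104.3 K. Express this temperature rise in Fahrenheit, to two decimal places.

187.74°F

For a temperature interval the offset drops out; only the factor 1.8 applies.
104.3 × 1.8 = 187.74.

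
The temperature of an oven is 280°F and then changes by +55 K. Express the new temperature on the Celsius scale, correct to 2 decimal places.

192.78°C

Initial temperature in Celsius: (280 - 32) × 5/9 = 137.7778°C.
The 55 K change is an interval; Kelvin and Celsius degrees are the same size, so ΔC = +55°C.
Final Celsius temperature: 137.7778 + 55.0000 = 192.7778°C.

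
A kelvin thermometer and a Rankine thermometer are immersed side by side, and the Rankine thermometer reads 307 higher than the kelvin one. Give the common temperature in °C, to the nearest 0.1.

110.6°C

Let x be the kelvin reading; then the Rankine reading is 1.8·x.
(1.8·x) - x = 307  ⇒  (0.8)·x = 307  ⇒  x = 383.7500 K.
In Celsius: 383.75 - 273.15 = 110.6°C.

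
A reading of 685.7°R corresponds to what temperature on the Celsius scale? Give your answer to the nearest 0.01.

107.79°C

In Celsius: (685.7 - 491.67) × 5/9 = 107.7944°C.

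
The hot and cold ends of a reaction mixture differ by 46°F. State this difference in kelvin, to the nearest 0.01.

An interval of 1°F corresponds to 5/9 K.
46 × 5/9 = 25.56.

25.56 K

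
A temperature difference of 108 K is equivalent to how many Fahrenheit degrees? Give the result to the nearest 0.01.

For a temperature interval the offset drops out; only the factor 1.8 applies.
108 × 1.8 = 194.40.

194.40°F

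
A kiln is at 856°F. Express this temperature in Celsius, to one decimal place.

457.8°C

In Celsius: (856 - 32) × 5/9 = 457.7778°C.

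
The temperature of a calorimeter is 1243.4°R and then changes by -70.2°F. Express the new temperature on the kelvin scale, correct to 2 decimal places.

651.78 K

Initial temperature in Celsius: (1243.4 - 491.67) × 5/9 = 417.6278°C.
The 70.2°F change is an interval, so only the factor 5/9 applies: -70.2 × 5/9 = -39.0000°C.
Final Celsius temperature: 417.6278 - 39.0000 = 378.6278°C.
In kelvin: 378.6278 + 273.15 = 651.78 K.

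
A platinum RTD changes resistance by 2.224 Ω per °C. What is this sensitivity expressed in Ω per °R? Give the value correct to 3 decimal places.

The quantity depends on a temperature interval, so only the ratio of degree sizes applies; the offset between the scales is irrelevant.
A change of 1°R is a change of 5/9°C, so per °R the value is 2.224 × 5/9 = 1.236.

1.236 Ω per °R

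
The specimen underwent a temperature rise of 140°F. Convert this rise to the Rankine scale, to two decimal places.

140.00°R

Fahrenheit and Rankine degrees are the same size, so the interval is unchanged: 140.00.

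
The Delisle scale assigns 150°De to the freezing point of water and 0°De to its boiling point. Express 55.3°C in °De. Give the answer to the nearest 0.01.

67.05°De

Linearly onto the Delisle scale: 150 + (55.3000 / 100) × (0 - 150) = 67.05°De.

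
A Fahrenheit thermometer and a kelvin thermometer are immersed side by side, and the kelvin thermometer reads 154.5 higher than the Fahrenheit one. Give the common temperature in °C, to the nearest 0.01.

108.31°C

Let x be the Fahrenheit reading; then the kelvin reading is 5/9·x + 255.372.
(5/9·x + 255.372) - x = 154.5  ⇒  (-4/9)·x = -100.872  ⇒  x = 226.9625°F.
In Celsius: (226.9625 - 32) × 5/9 = 108.31°C.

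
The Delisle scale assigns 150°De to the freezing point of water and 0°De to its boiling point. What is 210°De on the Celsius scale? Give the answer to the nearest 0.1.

-40.0°C

Linear interpolation between the fixed points: C = (210 - 150) × 100 / (0 - 150) = -40.0000°C.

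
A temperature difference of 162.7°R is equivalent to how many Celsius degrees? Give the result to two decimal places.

90.39°C

Only the scale ratio 5/9 matters for a change in temperature.
162.7 × 5/9 = 90.39.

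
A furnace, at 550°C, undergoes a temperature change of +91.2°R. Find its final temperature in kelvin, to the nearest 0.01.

873.82 K

The 91.2°R change is an interval, so only the factor 5/9 applies: +91.2 × 5/9 = +50.6667°C.
Final Celsius temperature: 550.0000 + 50.6667 = 600.6667°C.
In kelvin: 600.6667 + 273.15 = 873.82 K.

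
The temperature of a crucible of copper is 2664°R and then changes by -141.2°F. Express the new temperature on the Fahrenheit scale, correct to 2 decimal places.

2063.13°F

Initial temperature in Celsius: (2664 - 491.67) × 5/9 = 1206.8500°C.
The 141.2°F change is an interval, so only the factor 5/9 applies: -141.2 × 5/9 = -78.4444°C.
Final Celsius temperature: 1206.8500 - 78.4444 = 1128.4056°C.
In Fahrenheit: 1128.4056 × 1.8 + 32 = 2063.13°F.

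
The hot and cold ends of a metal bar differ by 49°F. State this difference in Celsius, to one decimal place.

27.2°C

An interval of 1°F corresponds to 5/9°C.
49 × 5/9 = 27.2.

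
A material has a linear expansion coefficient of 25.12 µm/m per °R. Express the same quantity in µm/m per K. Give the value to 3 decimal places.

Since only a temperature interval is involved, the additive offset between the scales drops out.
A change of 1 K is a change of 1.8°R, so per K the value is 25.12 × 1.8 = 45.216.

45.216 µm/m per K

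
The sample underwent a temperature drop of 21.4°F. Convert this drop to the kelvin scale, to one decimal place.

Only the scale ratio 5/9 matters for a change in temperature.
21.4 × 5/9 = 11.9.

11.9 K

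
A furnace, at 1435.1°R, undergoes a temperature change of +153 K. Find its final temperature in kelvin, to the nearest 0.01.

950.28 K

Initial temperature in Celsius: (1435.1 - 491.67) × 5/9 = 524.1278°C.
The 153 K change is an interval; Kelvin and Celsius degrees are the same size, so ΔC = +153°C.
Final Celsius temperature: 524.1278 + 153.0000 = 677.1278°C.
In kelvin: 677.1278 + 273.15 = 950.28 K.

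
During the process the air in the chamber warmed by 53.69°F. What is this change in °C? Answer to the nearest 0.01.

For a temperature interval the offset drops out; only the factor 5/9 applies.
53.69 × 5/9 = 29.83.

29.83°C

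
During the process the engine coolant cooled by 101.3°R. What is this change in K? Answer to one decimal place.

56.3 K

Only the scale ratio 5/9 matters for a change in temperature.
101.3 × 5/9 = 56.3.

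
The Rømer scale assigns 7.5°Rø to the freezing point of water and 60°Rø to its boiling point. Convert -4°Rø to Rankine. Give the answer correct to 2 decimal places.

452.24°R

Linear interpolation between the fixed points: C = (-4 - 7.5) × 100 / (60 - 7.5) = -21.9048°C.
Then -21.9048 × 1.8 + 491.67 = 452.24°R.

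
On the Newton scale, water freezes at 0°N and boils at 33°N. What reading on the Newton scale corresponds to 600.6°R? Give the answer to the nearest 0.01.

First in Celsius: (600.6 - 491.67) × 5/9 = 60.5167°C.
Linearly onto the Newton scale: 0 + (60.5167 / 100) × (33 - 0) = 19.97°N.

19.97°N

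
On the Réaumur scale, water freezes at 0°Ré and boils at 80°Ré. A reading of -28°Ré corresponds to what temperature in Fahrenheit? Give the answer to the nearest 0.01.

Linear interpolation between the fixed points: C = (-28 - 0) × 100 / (80 - 0) = -35.0000°C.
Then -35.0000 × 1.8 + 32 = -31.00°F.

-31.00°F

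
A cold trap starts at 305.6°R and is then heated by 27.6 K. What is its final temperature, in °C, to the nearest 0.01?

Initial temperature in Celsius: (305.6 - 491.67) × 5/9 = -103.3722°C.
The 27.6 K change is an interval; Kelvin and Celsius degrees are the same size, so ΔC = +27.6°C.
Final Celsius temperature: -103.3722 + 27.6000 = -75.7722°C.

-75.77°C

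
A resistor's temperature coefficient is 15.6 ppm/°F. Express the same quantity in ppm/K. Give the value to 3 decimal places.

28.080 ppm/K

Since only a temperature interval is involved, the additive offset between the scales drops out.
A change of 1 K is a change of 1.8°F, so per K the value is 15.6 × 1.8 = 28.080.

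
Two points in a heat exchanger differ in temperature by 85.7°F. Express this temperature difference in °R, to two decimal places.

85.70°R

Fahrenheit and Rankine degrees are the same size, so the interval is unchanged: 85.70.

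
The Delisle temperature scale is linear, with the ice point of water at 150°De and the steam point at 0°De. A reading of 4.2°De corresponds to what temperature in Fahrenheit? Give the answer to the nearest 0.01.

206.96°F

Linear interpolation between the fixed points: C = (4.2 - 150) × 100 / (0 - 150) = 97.2000°C.
Then 97.2000 × 1.8 + 32 = 206.96°F.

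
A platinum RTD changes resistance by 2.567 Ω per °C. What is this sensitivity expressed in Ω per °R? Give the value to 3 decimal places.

The quantity depends on a temperature interval, so only the ratio of degree sizes applies; the offset between the scales is irrelevant.
A change of 1°R is a change of 5/9°C, so per °R the value is 2.567 × 5/9 = 1.426.

1.426 Ω per °R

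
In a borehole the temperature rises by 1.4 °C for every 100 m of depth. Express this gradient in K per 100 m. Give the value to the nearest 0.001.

1.400 K/100 m

The quantity depends on a temperature interval, so only the ratio of degree sizes applies; the offset between the scales is irrelevant.
A change of 1°C is a change of 1 K, so 1.4 × 1 = 1.400.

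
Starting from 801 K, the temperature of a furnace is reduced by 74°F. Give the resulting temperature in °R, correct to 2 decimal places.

Initial temperature in Celsius: 801 - 273.15 = 527.8500°C.
The 74°F change is an interval, so only the factor 5/9 applies: -74 × 5/9 = -41.1111°C.
Final Celsius temperature: 527.8500 - 41.1111 = 486.7389°C.
In Rankine: 486.7389 × 1.8 + 491.67 = 1367.80°R.

1367.80°R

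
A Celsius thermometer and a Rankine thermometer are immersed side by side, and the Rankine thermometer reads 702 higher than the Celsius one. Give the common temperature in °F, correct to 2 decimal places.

505.24°F

Let x be the Celsius reading; then the Rankine reading is 1.8·x + 491.67.
(1.8·x + 491.67) - x = 702  ⇒  (0.8)·x = 210.33  ⇒  x = 262.9125°C.
In Fahrenheit: 262.9125 × 1.8 + 32 = 505.24°F.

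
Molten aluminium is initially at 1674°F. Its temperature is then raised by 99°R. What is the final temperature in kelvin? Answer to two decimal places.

Initial temperature in Celsius: (1674 - 32) × 5/9 = 912.2222°C.
The 99°R change is an interval, so only the factor 5/9 applies: +99 × 5/9 = +55.0000°C.
Final Celsius temperature: 912.2222 + 55.0000 = 967.2222°C.
In kelvin: 967.2222 + 273.15 = 1240.37 K.

1240.37 K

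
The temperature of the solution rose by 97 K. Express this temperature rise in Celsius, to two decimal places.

Kelvin and Celsius degrees are the same size, so the interval is unchanged: 97.00.

97.00°C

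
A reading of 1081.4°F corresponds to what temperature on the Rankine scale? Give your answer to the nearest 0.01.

In Celsius: (1081.4 - 32) × 5/9 = 583.0000°C.
In Rankine: 583.0000 × 1.8 + 491.67 = 1541.07°R.

1541.07°R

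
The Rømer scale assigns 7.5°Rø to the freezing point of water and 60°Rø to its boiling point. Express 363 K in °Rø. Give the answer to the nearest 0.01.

54.67°Rø

First in Celsius: 363 - 273.15 = 89.8500°C.
Linearly onto the Rømer scale: 7.5 + (89.8500 / 100) × (60 - 7.5) = 54.67°Rø.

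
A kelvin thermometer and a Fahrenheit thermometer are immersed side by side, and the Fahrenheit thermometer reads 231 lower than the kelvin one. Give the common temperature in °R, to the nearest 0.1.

Let x be the kelvin reading; then the Fahrenheit reading is 1.8·x - 459.67.
(1.8·x - 459.67) - x = -231  ⇒  (0.8)·x = 228.67  ⇒  x = 285.8375 K.
In Celsius: 285.8375 - 273.15 = 12.6875°C.
In Rankine: 12.6875 × 1.8 + 491.67 = 514.5°R.

514.5°R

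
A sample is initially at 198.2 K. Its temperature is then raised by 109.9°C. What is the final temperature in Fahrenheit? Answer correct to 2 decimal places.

94.91°F

Initial temperature in Celsius: 198.2 - 273.15 = -74.9500°C.
Final Celsius temperature: -74.9500 + 109.9000 = 34.9500°C.
In Fahrenheit: 34.9500 × 1.8 + 32 = 94.91°F.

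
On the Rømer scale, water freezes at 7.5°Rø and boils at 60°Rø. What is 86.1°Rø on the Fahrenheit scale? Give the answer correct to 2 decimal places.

Linear interpolation between the fixed points: C = (86.1 - 7.5) × 100 / (60 - 7.5) = 149.7143°C.
Then 149.7143 × 1.8 + 32 = 301.49°F.

301.49°F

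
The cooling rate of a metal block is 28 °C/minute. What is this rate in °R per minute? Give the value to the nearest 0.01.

Since only a temperature interval is involved, the additive offset between the scales drops out.
A change of 1°C is a change of 1.8°R, so 28 × 1.8 = 50.40.

50.40 °R/minute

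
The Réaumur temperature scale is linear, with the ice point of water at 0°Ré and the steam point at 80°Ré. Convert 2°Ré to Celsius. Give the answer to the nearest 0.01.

2.50°C

Linear interpolation between the fixed points: C = (2 - 0) × 100 / (80 - 0) = 2.5000°C.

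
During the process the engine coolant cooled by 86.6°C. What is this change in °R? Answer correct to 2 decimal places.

An interval of 1°C corresponds to 1.8°R.
86.6 × 1.8 = 155.88.

155.88°R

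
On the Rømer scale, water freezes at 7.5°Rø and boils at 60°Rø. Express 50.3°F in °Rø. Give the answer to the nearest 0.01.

12.84°Rø

First in Celsius: (50.3 - 32) × 5/9 = 10.1667°C.
Linearly onto the Rømer scale: 7.5 + (10.1667 / 100) × (60 - 7.5) = 12.84°Rø.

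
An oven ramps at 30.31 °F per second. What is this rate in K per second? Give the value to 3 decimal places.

16.839 K/second

The quantity depends on a temperature interval, so only the ratio of degree sizes applies; the offset between the scales is irrelevant.
A change of 1°F is a change of 5/9 K, so 30.31 × 5/9 = 16.839.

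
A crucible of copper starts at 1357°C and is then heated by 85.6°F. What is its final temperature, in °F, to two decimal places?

2560.20°F

The 85.6°F change is an interval, so only the factor 5/9 applies: +85.6 × 5/9 = +47.5556°C.
Final Celsius temperature: 1357.0000 + 47.5556 = 1404.5556°C.
In Fahrenheit: 1404.5556 × 1.8 + 32 = 2560.20°F.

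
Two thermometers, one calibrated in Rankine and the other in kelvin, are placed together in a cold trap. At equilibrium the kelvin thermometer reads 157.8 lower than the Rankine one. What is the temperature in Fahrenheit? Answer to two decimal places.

Let x be the Rankine reading; then the kelvin reading is 5/9·x.
(5/9·x) - x = -157.8  ⇒  (-4/9)·x = -157.8  ⇒  x = 355.0500°R.
In Celsius: (355.05 - 491.67) × 5/9 = -75.9000°C.
In Fahrenheit: -75.9000 × 1.8 + 32 = -104.62°F.

-104.62°F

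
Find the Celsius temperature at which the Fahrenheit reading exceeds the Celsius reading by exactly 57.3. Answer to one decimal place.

Let C be the Celsius reading. The Fahrenheit reading is F = 1.8·C + 32.
Require F - C = 57.3: (0.8)·C + 32 = 57.3.
C = (57.3 - 32) / (0.8) = 31.6.

31.6°C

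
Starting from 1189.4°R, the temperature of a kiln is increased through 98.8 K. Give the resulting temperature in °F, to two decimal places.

907.57°F

Initial temperature in Celsius: (1189.4 - 491.67) × 5/9 = 387.6278°C.
The 98.8 K change is an interval; Kelvin and Celsius degrees are the same size, so ΔC = +98.8°C.
Final Celsius temperature: 387.6278 + 98.8000 = 486.4278°C.
In Fahrenheit: 486.4278 × 1.8 + 32 = 907.57°F.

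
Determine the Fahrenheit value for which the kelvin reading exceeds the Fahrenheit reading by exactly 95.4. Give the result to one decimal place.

Let F be the Fahrenheit reading. The kelvin reading is K = 5/9·F + 255.372.
Require K - F = 95.4: (-4/9)·F + 255.372 = 95.4.
F = (95.4 - 255.372) / (-4/9) = 359.9.

359.9°F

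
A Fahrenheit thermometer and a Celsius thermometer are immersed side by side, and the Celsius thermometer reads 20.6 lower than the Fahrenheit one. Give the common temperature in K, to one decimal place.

258.9 K

Let x be the Fahrenheit reading; then the Celsius reading is 5/9·x - 17.7778.
(5/9·x - 17.7778) - x = -20.6  ⇒  (-4/9)·x = -2.82222  ⇒  x = 6.3500°F.
In Celsius: (6.35 - 32) × 5/9 = -14.2500°C.
In kelvin: -14.2500 + 273.15 = 258.9 K.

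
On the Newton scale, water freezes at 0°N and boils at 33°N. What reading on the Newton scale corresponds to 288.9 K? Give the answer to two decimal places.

First in Celsius: 288.9 - 273.15 = 15.7500°C.
Linearly onto the Newton scale: 0 + (15.7500 / 100) × (33 - 0) = 5.20°N.

5.20°N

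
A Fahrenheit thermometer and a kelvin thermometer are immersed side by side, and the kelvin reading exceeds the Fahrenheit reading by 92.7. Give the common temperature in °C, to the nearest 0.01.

185.56°C

Let x be the Fahrenheit reading; then the kelvin reading is 5/9·x + 255.372.
(5/9·x + 255.372) - x = 92.7  ⇒  (-4/9)·x = -162.672  ⇒  x = 366.0125°F.
In Celsius: (366.0125 - 32) × 5/9 = 185.56°C.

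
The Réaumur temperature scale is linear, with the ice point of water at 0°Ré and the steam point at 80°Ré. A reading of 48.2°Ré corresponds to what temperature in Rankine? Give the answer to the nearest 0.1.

600.1°R

Linear interpolation between the fixed points: C = (48.2 - 0) × 100 / (80 - 0) = 60.2500°C.
Then 60.2500 × 1.8 + 491.67 = 600.1°R.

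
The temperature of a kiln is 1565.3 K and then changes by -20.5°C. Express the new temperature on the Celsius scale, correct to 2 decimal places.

1271.65°C

Initial temperature in Celsius: 1565.3 - 273.15 = 1292.1500°C.
Final Celsius temperature: 1292.1500 - 20.5000 = 1271.6500°C.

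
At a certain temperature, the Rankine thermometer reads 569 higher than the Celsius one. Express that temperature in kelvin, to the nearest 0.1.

Let x be the Celsius reading; then the Rankine reading is 1.8·x + 491.67.
(1.8·x + 491.67) - x = 569  ⇒  (0.8)·x = 77.33  ⇒  x = 96.6625°C.
In kelvin: 96.6625 + 273.15 = 369.8 K.

369.8 K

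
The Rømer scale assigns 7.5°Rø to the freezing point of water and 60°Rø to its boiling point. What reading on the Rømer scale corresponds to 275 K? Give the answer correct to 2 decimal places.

8.47°Rø

First in Celsius: 275 - 273.15 = 1.8500°C.
Linearly onto the Rømer scale: 7.5 + (1.8500 / 100) × (60 - 7.5) = 8.47°Rø.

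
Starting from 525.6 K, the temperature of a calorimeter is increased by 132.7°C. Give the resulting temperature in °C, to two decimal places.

385.15°C

Initial temperature in Celsius: 525.6 - 273.15 = 252.4500°C.
Final Celsius temperature: 252.4500 + 132.7000 = 385.1500°C.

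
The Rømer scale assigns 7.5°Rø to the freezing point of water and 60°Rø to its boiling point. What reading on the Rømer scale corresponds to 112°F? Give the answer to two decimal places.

30.83°Rø

First in Celsius: (112 - 32) × 5/9 = 44.4444°C.
Linearly onto the Rømer scale: 7.5 + (44.4444 / 100) × (60 - 7.5) = 30.83°Rø.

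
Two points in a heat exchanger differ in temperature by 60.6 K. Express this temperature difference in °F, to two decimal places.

109.08°F

For a temperature interval the offset drops out; only the factor 1.8 applies.
60.6 × 1.8 = 109.08.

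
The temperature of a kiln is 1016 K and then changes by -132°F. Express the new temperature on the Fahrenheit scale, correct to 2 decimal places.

Initial temperature in Celsius: 1016 - 273.15 = 742.8500°C.
The 132°F change is an interval, so only the factor 5/9 applies: -132 × 5/9 = -73.3333°C.
Final Celsius temperature: 742.8500 - 73.3333 = 669.5167°C.
In Fahrenheit: 669.5167 × 1.8 + 32 = 1237.13°F.

1237.13°F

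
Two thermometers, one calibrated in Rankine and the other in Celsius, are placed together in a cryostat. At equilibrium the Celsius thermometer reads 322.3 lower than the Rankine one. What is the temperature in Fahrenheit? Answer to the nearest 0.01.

-349.08°F

Let x be the Rankine reading; then the Celsius reading is 5/9·x - 273.15.
(5/9·x - 273.15) - x = -322.3  ⇒  (-4/9)·x = -49.15  ⇒  x = 110.5875°R.
In Celsius: (110.5875 - 491.67) × 5/9 = -211.7125°C.
In Fahrenheit: -211.7125 × 1.8 + 32 = -349.08°F.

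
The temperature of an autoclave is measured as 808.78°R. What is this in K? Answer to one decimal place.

In Celsius: (808.78 - 491.67) × 5/9 = 176.1722°C.
In kelvin: 176.1722 + 273.15 = 449.3 K.

449.3 K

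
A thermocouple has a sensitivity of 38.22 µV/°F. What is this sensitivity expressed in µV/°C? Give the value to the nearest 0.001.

68.796 µV/°C

Since only a temperature interval is involved, the additive offset between the scales drops out.
A change of 1°C is a change of 1.8°F, so per °C the value is 38.22 × 1.8 = 68.796.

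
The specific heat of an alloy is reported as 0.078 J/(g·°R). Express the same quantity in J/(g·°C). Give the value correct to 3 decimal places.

0.140 J/(g·°C)

The quantity depends on a temperature interval, so only the ratio of degree sizes applies; the offset between the scales is irrelevant.
A change of 1°C is a change of 1.8°R, so per °C the value is 0.078 × 1.8 = 0.140.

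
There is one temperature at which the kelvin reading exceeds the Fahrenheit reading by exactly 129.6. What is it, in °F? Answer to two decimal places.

Let F be the Fahrenheit reading. The kelvin reading is K = 5/9·F + 255.372.
Require K - F = 129.6: (-4/9)·F + 255.372 = 129.6.
F = (129.6 - 255.372) / (-4/9) = 282.99.

282.99°F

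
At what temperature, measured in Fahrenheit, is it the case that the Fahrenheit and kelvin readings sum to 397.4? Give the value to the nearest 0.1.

91.3°F

Let F be the Fahrenheit reading. The kelvin reading is K = 5/9·F + 255.372.
Require F + K = 397.4: (14/9)·F + 255.372 = 397.4.
F = (397.4 - 255.372) / (14/9) = 91.3.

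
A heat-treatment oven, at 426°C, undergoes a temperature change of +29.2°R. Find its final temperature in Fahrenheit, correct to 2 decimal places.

The 29.2°R change is an interval, so only the factor 5/9 applies: +29.2 × 5/9 = +16.2222°C.
Final Celsius temperature: 426.0000 + 16.2222 = 442.2222°C.
In Fahrenheit: 442.2222 × 1.8 + 32 = 828.00°F.

828.00°F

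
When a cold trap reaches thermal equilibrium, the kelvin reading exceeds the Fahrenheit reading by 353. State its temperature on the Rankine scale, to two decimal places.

240.01°R

Let x be the kelvin reading; then the Fahrenheit reading is 1.8·x - 459.67.
(1.8·x - 459.67) - x = -353  ⇒  (0.8)·x = 106.67  ⇒  x = 133.3375 K.
In Celsius: 133.3375 - 273.15 = -139.8125°C.
In Rankine: -139.8125 × 1.8 + 491.67 = 240.01°R.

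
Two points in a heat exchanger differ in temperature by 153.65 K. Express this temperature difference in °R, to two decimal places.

276.57°R

An interval of 1 K corresponds to 1.8°R.
153.65 × 1.8 = 276.57.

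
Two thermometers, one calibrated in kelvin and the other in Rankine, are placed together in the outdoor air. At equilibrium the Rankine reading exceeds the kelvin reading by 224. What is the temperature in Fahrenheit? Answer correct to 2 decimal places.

44.33°F

Let x be the kelvin reading; then the Rankine reading is 1.8·x.
(1.8·x) - x = 224  ⇒  (0.8)·x = 224  ⇒  x = 280.0000 K.
In Celsius: 280 - 273.15 = 6.8500°C.
In Fahrenheit: 6.8500 × 1.8 + 32 = 44.33°F.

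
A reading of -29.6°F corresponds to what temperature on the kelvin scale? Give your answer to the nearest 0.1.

In Celsius: (-29.6 - 32) × 5/9 = -34.2222°C.
In kelvin: -34.2222 + 273.15 = 238.9 K.

238.9 K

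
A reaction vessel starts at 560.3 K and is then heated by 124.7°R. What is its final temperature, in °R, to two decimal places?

1133.24°R

Initial temperature in Celsius: 560.3 - 273.15 = 287.1500°C.
The 124.7°R change is an interval, so only the factor 5/9 applies: +124.7 × 5/9 = +69.2778°C.
Final Celsius temperature: 287.1500 + 69.2778 = 356.4278°C.
In Rankine: 356.4278 × 1.8 + 491.67 = 1133.24°R.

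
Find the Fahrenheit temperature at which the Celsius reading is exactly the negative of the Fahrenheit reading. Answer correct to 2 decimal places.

Let F be the Fahrenheit reading. The Celsius reading is C = 5/9·F - 17.7778.
Require C = -1·F: 5/9·F - 17.7778 = -1·F.
(14/9)·F = 17.7778  ⇒  F = 11.43.

11.43°F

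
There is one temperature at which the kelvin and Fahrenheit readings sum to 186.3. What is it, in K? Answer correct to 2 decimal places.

Let K be the kelvin reading. The Fahrenheit reading is F = 1.8·K - 459.67.
Require K + F = 186.3: (2.8)·K - 459.67 = 186.3.
K = (186.3 + 459.67) / (2.8) = 230.70.

230.70 K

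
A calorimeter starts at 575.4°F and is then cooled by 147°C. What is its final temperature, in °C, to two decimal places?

Initial temperature in Celsius: (575.4 - 32) × 5/9 = 301.8889°C.
Final Celsius temperature: 301.8889 - 147.0000 = 154.8889°C.

154.89°C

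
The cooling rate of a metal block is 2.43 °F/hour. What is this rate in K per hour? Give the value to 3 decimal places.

The quantity depends on a temperature interval, so only the ratio of degree sizes applies; the offset between the scales is irrelevant.
A change of 1°F is a change of 5/9 K, so 2.43 × 5/9 = 1.350.

1.350 K/hour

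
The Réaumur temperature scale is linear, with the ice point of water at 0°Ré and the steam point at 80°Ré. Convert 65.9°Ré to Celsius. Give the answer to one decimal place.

82.4°C

Linear interpolation between the fixed points: C = (65.9 - 0) × 100 / (80 - 0) = 82.3750°C.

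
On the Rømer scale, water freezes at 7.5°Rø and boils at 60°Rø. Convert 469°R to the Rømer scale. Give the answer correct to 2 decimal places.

First in Celsius: (469 - 491.67) × 5/9 = -12.5944°C.
Linearly onto the Rømer scale: 7.5 + (-12.5944 / 100) × (60 - 7.5) = 0.89°Rø.

0.89°Rø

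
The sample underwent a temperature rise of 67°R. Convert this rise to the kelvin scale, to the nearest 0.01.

37.22 K

Only the scale ratio 5/9 matters for a change in temperature.
67 × 5/9 = 37.22.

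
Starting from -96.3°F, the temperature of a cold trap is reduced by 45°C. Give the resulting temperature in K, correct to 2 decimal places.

Initial temperature in Celsius: (-96.3 - 32) × 5/9 = -71.2778°C.
Final Celsius temperature: -71.2778 - 45.0000 = -116.2778°C.
In kelvin: -116.2778 + 273.15 = 156.87 K.

156.87 K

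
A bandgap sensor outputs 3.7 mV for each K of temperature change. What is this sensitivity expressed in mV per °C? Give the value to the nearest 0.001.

3.700 mV per °C

Since only a temperature interval is involved, the additive offset between the scales drops out.
A change of 1°C is a change of 1 K, so per °C the value is 3.7 × 1 = 3.700.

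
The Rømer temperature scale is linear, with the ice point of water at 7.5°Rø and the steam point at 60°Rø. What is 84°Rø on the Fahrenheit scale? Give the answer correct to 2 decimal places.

294.29°F

Linear interpolation between the fixed points: C = (84 - 7.5) × 100 / (60 - 7.5) = 145.7143°C.
Then 145.7143 × 1.8 + 32 = 294.29°F.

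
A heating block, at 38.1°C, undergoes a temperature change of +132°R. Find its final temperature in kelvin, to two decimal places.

384.58 K

The 132°R change is an interval, so only the factor 5/9 applies: +132 × 5/9 = +73.3333°C.
Final Celsius temperature: 38.1000 + 73.3333 = 111.4333°C.
In kelvin: 111.4333 + 273.15 = 384.58 K.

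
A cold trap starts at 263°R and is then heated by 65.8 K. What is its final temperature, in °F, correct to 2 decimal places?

-78.23°F

Initial temperature in Celsius: (263 - 491.67) × 5/9 = -127.0389°C.
The 65.8 K change is an interval; Kelvin and Celsius degrees are the same size, so ΔC = +65.8°C.
Final Celsius temperature: -127.0389 + 65.8000 = -61.2389°C.
In Fahrenheit: -61.2389 × 1.8 + 32 = -78.23°F.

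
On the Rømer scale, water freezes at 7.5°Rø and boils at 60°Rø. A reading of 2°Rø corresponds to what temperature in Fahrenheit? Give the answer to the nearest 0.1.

13.1°F

Linear interpolation between the fixed points: C = (2 - 7.5) × 100 / (60 - 7.5) = -10.4762°C.
Then -10.4762 × 1.8 + 32 = 13.1°F.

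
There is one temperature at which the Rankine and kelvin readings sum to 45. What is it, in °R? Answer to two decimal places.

Let R be the Rankine reading. The kelvin reading is K = 5/9·R.
Require R + K = 45: (14/9)·R = 45.
R = (45) / (14/9) = 28.93.

28.93°R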